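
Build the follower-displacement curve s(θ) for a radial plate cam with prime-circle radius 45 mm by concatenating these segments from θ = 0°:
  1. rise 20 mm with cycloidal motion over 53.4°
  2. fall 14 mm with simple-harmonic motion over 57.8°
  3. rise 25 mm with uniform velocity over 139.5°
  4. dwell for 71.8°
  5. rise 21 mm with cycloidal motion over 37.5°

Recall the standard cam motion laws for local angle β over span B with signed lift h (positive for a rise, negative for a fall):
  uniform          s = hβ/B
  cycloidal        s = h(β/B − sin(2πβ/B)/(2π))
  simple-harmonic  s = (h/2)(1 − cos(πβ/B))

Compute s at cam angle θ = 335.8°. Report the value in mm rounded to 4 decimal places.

seg 1 [0°–53.4°] cycloidal, h=20: full span → s += 20 → s = 20.0000
seg 2 [53.4°–111.2°] simple-harmonic, h=-14: full span → s += -14 → s = 6.0000
seg 3 [111.2°–250.7°] uniform, h=25: full span → s += 25 → s = 31.0000
seg 4 [250.7°–322.5°] dwell: s stays 31.0000
seg 5 [322.5°–360°] cycloidal, h=21: θ=335.8° here. β=13.3, B=37.5. 21·(0.3547 − sin(2π·0.3547)/(2π)) = 4.8028 → s = 35.8028

35.8028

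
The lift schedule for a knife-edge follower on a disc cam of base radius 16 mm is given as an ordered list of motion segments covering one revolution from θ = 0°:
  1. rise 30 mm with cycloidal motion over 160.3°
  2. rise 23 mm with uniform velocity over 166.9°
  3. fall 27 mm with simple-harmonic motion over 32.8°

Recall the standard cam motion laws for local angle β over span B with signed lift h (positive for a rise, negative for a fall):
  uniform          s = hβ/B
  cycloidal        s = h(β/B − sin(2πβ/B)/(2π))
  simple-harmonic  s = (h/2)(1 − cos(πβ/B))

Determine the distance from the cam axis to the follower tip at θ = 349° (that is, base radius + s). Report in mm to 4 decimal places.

seg 1 [0°–160.3°] cycloidal, h=30: full span → s += 30 → s = 30.0000
seg 2 [160.3°–327.2°] uniform, h=23: full span → s += 23 → s = 53.0000
seg 3 [327.2°–360°] simple-harmonic, h=-27: θ=349° here. β=21.8, B=32.8. -27/2·(1 − cos(π·0.6646)) = -20.1752 → s = 32.8248
radial distance = base radius + s = 16 + 32.8248 = 48.8248

48.8248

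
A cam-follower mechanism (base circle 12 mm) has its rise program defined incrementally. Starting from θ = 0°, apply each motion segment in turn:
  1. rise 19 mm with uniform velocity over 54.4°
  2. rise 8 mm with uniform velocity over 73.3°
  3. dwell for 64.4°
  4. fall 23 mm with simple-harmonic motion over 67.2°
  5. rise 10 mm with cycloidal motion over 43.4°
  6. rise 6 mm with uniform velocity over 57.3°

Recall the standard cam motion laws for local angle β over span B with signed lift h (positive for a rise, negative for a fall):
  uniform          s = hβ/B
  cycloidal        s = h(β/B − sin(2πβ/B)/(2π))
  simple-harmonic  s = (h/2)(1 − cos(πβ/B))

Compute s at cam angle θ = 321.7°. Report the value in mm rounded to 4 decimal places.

seg 1 [0°–54.4°] uniform, h=19: full span → s += 19 → s = 19.0000
seg 2 [54.4°–127.7°] uniform, h=8: full span → s += 8 → s = 27.0000
seg 3 [127.7°–192.1°] dwell: s stays 27.0000
seg 4 [192.1°–259.3°] simple-harmonic, h=-23: full span → s += -23 → s = 4.0000
seg 5 [259.3°–302.7°] cycloidal, h=10: full span → s += 10 → s = 14.0000
seg 6 [302.7°–360°] uniform, h=6: θ=321.7° here. β=19, B=57.3. 6·19/57.3 = 1.9895 → s = 15.9895

15.9895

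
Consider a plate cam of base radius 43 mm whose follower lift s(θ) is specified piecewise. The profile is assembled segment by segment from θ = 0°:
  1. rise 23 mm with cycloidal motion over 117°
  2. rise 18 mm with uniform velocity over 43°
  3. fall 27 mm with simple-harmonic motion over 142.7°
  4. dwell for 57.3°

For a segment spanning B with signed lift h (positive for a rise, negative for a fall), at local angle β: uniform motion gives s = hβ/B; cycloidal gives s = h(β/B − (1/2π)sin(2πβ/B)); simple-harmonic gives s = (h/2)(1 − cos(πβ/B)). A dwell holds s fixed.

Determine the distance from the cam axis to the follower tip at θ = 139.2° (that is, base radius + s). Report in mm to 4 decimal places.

seg 1 [0°–117°] cycloidal, h=23: full span → s += 23 → s = 23.0000
seg 2 [117°–160°] uniform, h=18: θ=139.2° here. β=22.2, B=43. 18·22.2/43 = 9.2930 → s = 32.2930
radial distance = base radius + s = 43 + 32.2930 = 75.2930

75.2930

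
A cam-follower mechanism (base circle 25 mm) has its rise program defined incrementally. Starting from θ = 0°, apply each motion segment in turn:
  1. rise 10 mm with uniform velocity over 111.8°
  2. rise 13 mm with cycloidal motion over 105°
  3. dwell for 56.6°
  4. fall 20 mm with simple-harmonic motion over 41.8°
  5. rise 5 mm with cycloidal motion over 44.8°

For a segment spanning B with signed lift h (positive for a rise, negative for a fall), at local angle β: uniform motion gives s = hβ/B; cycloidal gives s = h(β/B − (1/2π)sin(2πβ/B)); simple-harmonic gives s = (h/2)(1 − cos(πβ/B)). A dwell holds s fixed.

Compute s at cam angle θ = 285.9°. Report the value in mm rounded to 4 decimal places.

seg 1 [0°–111.8°] uniform, h=10: full span → s += 10 → s = 10.0000
seg 2 [111.8°–216.8°] cycloidal, h=13: full span → s += 13 → s = 23.0000
seg 3 [216.8°–273.4°] dwell: s stays 23.0000
seg 4 [273.4°–315.2°] simple-harmonic, h=-20: θ=285.9° here. β=12.5, B=41.8. -20/2·(1 − cos(π·0.2990)) = -4.0979 → s = 18.9021

18.9021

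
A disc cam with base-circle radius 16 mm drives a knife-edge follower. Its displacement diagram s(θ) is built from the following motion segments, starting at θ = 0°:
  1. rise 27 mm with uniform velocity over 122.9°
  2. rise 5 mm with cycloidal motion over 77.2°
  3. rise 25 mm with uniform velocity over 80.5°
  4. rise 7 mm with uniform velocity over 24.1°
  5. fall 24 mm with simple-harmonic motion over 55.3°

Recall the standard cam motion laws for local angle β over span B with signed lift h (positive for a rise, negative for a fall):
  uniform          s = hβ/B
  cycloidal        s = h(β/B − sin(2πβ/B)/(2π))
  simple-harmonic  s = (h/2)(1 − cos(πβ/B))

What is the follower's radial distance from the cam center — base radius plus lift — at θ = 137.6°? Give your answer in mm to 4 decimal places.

seg 1 [0°–122.9°] uniform, h=27: full span → s += 27 → s = 27.0000
seg 2 [122.9°–200.1°] cycloidal, h=5: θ=137.6° here. β=14.7, B=77.2. 5·(0.1904 − sin(2π·0.1904)/(2π)) = 0.2114 → s = 27.2114
radial distance = base radius + s = 16 + 27.2114 = 43.2114

43.2114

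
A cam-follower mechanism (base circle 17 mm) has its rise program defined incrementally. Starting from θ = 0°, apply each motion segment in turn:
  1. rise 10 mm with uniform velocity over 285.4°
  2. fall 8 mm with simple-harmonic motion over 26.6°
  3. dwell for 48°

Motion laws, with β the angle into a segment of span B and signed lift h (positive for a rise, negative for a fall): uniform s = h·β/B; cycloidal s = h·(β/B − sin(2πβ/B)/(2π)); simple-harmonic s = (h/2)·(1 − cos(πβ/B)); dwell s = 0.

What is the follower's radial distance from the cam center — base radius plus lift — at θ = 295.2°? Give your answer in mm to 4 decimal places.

seg 1 [0°–285.4°] uniform, h=10: full span → s += 10 → s = 10.0000
seg 2 [285.4°–312°] simple-harmonic, h=-8: θ=295.2° here. β=9.8, B=26.6. -8/2·(1 − cos(π·0.3684)) = -2.3932 → s = 7.6068
radial distance = base radius + s = 17 + 7.6068 = 24.6068

24.6068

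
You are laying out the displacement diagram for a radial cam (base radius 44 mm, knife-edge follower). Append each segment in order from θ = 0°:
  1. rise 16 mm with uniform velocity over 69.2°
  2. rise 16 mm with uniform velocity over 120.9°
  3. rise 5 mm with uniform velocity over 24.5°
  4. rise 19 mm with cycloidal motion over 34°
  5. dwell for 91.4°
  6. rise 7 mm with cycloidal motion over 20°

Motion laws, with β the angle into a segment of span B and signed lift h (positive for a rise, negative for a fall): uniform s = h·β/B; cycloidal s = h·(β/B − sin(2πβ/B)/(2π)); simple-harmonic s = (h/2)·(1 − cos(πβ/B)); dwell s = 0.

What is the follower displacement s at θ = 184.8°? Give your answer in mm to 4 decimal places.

seg 1 [0°–69.2°] uniform, h=16: full span → s += 16 → s = 16.0000
seg 2 [69.2°–190.1°] uniform, h=16: θ=184.8° here. β=115.6, B=120.9. 16·115.6/120.9 = 15.2986 → s = 31.2986

31.2986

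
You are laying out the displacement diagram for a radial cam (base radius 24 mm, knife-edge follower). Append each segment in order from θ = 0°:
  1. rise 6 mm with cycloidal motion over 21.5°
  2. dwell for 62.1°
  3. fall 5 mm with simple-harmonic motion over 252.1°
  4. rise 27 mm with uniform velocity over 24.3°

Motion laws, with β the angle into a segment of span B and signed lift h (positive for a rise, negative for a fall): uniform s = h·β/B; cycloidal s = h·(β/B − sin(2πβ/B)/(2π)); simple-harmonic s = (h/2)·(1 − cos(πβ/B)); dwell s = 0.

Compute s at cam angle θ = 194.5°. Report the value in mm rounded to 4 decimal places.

seg 1 [0°–21.5°] cycloidal, h=6: full span → s += 6 → s = 6.0000
seg 2 [21.5°–83.6°] dwell: s stays 6.0000
seg 3 [83.6°–335.7°] simple-harmonic, h=-5: θ=194.5° here. β=110.9, B=252.1. -5/2·(1 − cos(π·0.4399)) = -2.0308 → s = 3.9692

3.9692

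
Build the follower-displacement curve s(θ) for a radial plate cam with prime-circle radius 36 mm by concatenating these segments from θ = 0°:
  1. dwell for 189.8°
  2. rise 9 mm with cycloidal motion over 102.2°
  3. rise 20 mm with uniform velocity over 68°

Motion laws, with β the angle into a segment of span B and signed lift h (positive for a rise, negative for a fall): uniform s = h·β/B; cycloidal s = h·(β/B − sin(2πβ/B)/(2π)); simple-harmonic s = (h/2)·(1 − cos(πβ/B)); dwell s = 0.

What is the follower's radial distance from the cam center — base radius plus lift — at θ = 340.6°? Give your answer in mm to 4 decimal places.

seg 1 [0°–189.8°] dwell: s stays 0.0000
seg 2 [189.8°–292°] cycloidal, h=9: full span → s += 9 → s = 9.0000
seg 3 [292°–360°] uniform, h=20: θ=340.6° here. β=48.6, B=68. 20·48.6/68 = 14.2941 → s = 23.2941
radial distance = base radius + s = 36 + 23.2941 = 59.2941

59.2941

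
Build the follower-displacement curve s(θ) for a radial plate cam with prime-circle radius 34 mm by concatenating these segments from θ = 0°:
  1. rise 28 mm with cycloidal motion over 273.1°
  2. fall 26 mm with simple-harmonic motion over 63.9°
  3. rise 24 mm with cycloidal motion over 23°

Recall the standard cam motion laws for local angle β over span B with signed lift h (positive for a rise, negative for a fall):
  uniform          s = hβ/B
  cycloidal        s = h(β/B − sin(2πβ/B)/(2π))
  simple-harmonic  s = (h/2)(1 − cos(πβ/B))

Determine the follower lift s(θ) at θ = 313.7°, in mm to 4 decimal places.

seg 1 [0°–273.1°] cycloidal, h=28: full span → s += 28 → s = 28.0000
seg 2 [273.1°–337°] simple-harmonic, h=-26: θ=313.7° here. β=40.6, B=63.9. -26/2·(1 − cos(π·0.6354)) = -18.3634 → s = 9.6366

9.6366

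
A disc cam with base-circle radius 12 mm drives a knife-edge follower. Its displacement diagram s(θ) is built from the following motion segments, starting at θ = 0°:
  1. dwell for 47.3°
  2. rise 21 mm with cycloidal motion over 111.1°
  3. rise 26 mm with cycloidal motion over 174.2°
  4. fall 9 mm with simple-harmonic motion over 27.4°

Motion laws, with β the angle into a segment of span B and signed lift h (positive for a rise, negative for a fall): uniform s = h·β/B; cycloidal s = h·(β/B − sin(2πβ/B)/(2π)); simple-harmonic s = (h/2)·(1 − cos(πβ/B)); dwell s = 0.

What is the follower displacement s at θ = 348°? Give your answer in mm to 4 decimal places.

seg 1 [0°–47.3°] dwell: s stays 0.0000
seg 2 [47.3°–158.4°] cycloidal, h=21: full span → s += 21 → s = 21.0000
seg 3 [158.4°–332.6°] cycloidal, h=26: full span → s += 26 → s = 47.0000
seg 4 [332.6°–360°] simple-harmonic, h=-9: θ=348° here. β=15.4, B=27.4. -9/2·(1 − cos(π·0.5620)) = -5.3716 → s = 41.6284

41.6284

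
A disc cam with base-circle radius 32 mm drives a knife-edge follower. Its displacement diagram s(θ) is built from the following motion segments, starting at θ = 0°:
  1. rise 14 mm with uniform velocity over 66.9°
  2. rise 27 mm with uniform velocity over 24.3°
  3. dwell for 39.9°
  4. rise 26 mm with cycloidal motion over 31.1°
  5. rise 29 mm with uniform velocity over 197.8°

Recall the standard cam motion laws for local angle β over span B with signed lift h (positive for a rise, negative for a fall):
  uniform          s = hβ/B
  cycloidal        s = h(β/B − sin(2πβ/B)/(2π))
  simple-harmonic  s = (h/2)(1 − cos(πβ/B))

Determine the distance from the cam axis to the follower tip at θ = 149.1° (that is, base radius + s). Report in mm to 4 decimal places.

seg 1 [0°–66.9°] uniform, h=14: full span → s += 14 → s = 14.0000
seg 2 [66.9°–91.2°] uniform, h=27: full span → s += 27 → s = 41.0000
seg 3 [91.2°–131.1°] dwell: s stays 41.0000
seg 4 [131.1°–162.2°] cycloidal, h=26: θ=149.1° here. β=18, B=31.1. 26·(0.5788 − sin(2π·0.5788)/(2π)) = 17.0138 → s = 58.0138
radial distance = base radius + s = 32 + 58.0138 = 90.0138

90.0138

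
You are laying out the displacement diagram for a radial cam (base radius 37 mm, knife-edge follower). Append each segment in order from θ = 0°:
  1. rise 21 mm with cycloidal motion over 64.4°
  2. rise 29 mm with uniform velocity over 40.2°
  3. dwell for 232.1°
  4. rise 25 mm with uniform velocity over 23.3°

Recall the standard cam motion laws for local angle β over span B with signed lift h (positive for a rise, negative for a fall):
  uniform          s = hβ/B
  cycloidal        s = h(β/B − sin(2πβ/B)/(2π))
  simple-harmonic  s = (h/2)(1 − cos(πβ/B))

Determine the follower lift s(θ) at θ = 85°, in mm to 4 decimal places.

seg 1 [0°–64.4°] cycloidal, h=21: full span → s += 21 → s = 21.0000
seg 2 [64.4°–104.6°] uniform, h=29: θ=85° here. β=20.6, B=40.2. 29·20.6/40.2 = 14.8607 → s = 35.8607

35.8607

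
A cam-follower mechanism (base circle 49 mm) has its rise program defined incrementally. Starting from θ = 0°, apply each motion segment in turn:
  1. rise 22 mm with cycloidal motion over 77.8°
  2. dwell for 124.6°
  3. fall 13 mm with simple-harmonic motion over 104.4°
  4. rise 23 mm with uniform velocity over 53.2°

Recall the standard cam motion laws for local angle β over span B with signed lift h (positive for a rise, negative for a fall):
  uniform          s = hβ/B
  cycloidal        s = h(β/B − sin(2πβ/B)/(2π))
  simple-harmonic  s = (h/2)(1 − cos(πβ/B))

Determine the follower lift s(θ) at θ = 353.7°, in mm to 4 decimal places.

seg 1 [0°–77.8°] cycloidal, h=22: full span → s += 22 → s = 22.0000
seg 2 [77.8°–202.4°] dwell: s stays 22.0000
seg 3 [202.4°–306.8°] simple-harmonic, h=-13: full span → s += -13 → s = 9.0000
seg 4 [306.8°–360°] uniform, h=23: θ=353.7° here. β=46.9, B=53.2. 23·46.9/53.2 = 20.2763 → s = 29.2763

29.2763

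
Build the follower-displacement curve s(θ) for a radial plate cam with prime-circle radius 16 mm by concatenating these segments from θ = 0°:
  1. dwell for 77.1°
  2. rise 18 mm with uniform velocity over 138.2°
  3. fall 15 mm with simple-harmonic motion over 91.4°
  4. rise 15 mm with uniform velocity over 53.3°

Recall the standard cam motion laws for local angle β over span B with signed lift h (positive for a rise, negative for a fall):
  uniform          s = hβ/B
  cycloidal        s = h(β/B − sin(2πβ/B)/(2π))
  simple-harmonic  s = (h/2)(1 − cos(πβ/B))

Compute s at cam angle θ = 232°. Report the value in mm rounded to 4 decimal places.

seg 1 [0°–77.1°] dwell: s stays 0.0000
seg 2 [77.1°–215.3°] uniform, h=18: full span → s += 18 → s = 18.0000
seg 3 [215.3°–306.7°] simple-harmonic, h=-15: θ=232° here. β=16.7, B=91.4. -15/2·(1 − cos(π·0.1827)) = -1.2020 → s = 16.7980

16.7980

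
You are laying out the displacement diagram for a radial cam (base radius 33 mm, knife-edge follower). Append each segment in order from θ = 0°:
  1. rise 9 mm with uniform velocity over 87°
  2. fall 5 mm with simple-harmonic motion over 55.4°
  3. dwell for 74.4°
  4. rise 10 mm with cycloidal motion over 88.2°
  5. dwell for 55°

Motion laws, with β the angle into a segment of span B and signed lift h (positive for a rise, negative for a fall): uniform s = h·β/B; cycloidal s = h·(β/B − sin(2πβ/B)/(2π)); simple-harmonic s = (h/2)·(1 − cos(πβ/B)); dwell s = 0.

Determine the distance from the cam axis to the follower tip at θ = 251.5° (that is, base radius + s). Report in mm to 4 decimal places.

seg 1 [0°–87°] uniform, h=9: full span → s += 9 → s = 9.0000
seg 2 [87°–142.4°] simple-harmonic, h=-5: full span → s += -5 → s = 4.0000
seg 3 [142.4°–216.8°] dwell: s stays 4.0000
seg 4 [216.8°–305°] cycloidal, h=10: θ=251.5° here. β=34.7, B=88.2. 10·(0.3934 − sin(2π·0.3934)/(2π)) = 2.9464 → s = 6.9464
radial distance = base radius + s = 33 + 6.9464 = 39.9464

39.9464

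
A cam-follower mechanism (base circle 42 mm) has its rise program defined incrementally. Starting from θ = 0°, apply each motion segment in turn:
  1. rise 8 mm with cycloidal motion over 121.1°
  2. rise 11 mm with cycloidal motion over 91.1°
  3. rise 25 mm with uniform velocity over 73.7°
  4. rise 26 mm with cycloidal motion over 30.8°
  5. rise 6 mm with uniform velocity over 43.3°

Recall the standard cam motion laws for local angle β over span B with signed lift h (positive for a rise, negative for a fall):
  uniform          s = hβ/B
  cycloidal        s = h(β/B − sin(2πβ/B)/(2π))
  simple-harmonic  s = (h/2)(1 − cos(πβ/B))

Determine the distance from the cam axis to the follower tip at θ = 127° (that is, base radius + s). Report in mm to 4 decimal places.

seg 1 [0°–121.1°] cycloidal, h=8: full span → s += 8 → s = 8.0000
seg 2 [121.1°–212.2°] cycloidal, h=11: θ=127° here. β=5.9, B=91.1. 11·(0.0648 − sin(2π·0.0648)/(2π)) = 0.0195 → s = 8.0195
radial distance = base radius + s = 42 + 8.0195 = 50.0195

50.0195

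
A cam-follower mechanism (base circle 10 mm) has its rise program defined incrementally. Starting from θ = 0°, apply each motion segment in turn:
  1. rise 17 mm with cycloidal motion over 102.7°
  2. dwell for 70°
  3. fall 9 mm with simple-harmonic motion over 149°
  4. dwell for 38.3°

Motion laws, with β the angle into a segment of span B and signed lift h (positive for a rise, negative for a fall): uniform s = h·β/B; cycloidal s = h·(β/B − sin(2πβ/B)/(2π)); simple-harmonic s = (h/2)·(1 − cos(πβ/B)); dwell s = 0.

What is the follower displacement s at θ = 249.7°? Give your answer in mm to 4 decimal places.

seg 1 [0°–102.7°] cycloidal, h=17: full span → s += 17 → s = 17.0000
seg 2 [102.7°–172.7°] dwell: s stays 17.0000
seg 3 [172.7°–321.7°] simple-harmonic, h=-9: θ=249.7° here. β=77, B=149. -9/2·(1 − cos(π·0.5168)) = -4.7371 → s = 12.2629

12.2629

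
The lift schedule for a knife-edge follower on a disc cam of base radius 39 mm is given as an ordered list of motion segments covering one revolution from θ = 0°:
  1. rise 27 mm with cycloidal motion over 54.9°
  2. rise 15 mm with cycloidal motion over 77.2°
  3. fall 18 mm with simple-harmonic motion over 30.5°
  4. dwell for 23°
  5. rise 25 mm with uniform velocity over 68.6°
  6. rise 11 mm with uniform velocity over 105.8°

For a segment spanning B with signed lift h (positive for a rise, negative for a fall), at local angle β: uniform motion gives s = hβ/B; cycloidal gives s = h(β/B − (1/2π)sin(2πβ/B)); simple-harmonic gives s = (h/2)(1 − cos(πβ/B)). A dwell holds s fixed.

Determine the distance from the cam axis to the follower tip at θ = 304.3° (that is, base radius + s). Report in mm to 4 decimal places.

seg 1 [0°–54.9°] cycloidal, h=27: full span → s += 27 → s = 27.0000
seg 2 [54.9°–132.1°] cycloidal, h=15: full span → s += 15 → s = 42.0000
seg 3 [132.1°–162.6°] simple-harmonic, h=-18: full span → s += -18 → s = 24.0000
seg 4 [162.6°–185.6°] dwell: s stays 24.0000
seg 5 [185.6°–254.2°] uniform, h=25: full span → s += 25 → s = 49.0000
seg 6 [254.2°–360°] uniform, h=11: θ=304.3° here. β=50.1, B=105.8. 11·50.1/105.8 = 5.2089 → s = 54.2089
radial distance = base radius + s = 39 + 54.2089 = 93.2089

93.2089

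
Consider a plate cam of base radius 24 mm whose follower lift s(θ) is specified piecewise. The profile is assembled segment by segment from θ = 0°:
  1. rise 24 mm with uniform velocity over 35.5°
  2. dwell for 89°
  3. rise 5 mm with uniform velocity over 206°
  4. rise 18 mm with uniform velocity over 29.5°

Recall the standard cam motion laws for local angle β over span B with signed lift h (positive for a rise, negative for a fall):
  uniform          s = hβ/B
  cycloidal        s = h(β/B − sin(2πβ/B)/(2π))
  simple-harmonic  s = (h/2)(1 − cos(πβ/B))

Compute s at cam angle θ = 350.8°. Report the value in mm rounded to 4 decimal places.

seg 1 [0°–35.5°] uniform, h=24: full span → s += 24 → s = 24.0000
seg 2 [35.5°–124.5°] dwell: s stays 24.0000
seg 3 [124.5°–330.5°] uniform, h=5: full span → s += 5 → s = 29.0000
seg 4 [330.5°–360°] uniform, h=18: θ=350.8° here. β=20.3, B=29.5. 18·20.3/29.5 = 12.3864 → s = 41.3864

41.3864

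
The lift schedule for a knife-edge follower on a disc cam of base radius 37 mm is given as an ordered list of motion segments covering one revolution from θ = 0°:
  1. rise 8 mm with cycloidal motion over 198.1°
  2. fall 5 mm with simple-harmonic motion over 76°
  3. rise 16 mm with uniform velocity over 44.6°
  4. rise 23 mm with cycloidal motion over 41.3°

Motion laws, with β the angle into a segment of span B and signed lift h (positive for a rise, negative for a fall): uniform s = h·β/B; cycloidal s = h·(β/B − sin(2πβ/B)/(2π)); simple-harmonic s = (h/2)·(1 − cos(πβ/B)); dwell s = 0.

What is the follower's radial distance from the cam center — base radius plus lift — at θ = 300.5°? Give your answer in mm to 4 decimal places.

seg 1 [0°–198.1°] cycloidal, h=8: full span → s += 8 → s = 8.0000
seg 2 [198.1°–274.1°] simple-harmonic, h=-5: full span → s += -5 → s = 3.0000
seg 3 [274.1°–318.7°] uniform, h=16: θ=300.5° here. β=26.4, B=44.6. 16·26.4/44.6 = 9.4709 → s = 12.4709
radial distance = base radius + s = 37 + 12.4709 = 49.4709

49.4709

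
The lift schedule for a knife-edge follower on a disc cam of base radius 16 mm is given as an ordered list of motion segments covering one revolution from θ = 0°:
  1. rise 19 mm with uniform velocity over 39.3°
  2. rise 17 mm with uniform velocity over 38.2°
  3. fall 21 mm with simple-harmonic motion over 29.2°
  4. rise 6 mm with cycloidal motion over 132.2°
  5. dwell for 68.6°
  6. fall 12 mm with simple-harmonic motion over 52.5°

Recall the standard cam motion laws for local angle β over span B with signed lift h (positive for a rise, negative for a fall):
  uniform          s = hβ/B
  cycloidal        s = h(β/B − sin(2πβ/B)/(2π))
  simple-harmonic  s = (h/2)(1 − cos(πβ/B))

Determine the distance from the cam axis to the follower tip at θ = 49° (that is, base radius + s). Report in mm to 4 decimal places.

seg 1 [0°–39.3°] uniform, h=19: full span → s += 19 → s = 19.0000
seg 2 [39.3°–77.5°] uniform, h=17: θ=49° here. β=9.7, B=38.2. 17·9.7/38.2 = 4.3168 → s = 23.3168
radial distance = base radius + s = 16 + 23.3168 = 39.3168

39.3168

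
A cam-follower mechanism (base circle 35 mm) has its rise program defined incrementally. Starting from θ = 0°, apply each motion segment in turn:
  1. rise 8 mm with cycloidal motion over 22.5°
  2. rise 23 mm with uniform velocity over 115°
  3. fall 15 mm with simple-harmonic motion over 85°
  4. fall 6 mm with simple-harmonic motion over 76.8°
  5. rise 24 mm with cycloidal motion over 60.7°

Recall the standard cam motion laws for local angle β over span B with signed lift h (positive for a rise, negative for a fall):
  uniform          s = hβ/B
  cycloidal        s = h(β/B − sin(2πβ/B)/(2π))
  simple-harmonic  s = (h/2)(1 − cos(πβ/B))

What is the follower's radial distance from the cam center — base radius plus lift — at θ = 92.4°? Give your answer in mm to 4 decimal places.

seg 1 [0°–22.5°] cycloidal, h=8: full span → s += 8 → s = 8.0000
seg 2 [22.5°–137.5°] uniform, h=23: θ=92.4° here. β=69.9, B=115. 23·69.9/115 = 13.9800 → s = 21.9800
radial distance = base radius + s = 35 + 21.9800 = 56.9800

56.9800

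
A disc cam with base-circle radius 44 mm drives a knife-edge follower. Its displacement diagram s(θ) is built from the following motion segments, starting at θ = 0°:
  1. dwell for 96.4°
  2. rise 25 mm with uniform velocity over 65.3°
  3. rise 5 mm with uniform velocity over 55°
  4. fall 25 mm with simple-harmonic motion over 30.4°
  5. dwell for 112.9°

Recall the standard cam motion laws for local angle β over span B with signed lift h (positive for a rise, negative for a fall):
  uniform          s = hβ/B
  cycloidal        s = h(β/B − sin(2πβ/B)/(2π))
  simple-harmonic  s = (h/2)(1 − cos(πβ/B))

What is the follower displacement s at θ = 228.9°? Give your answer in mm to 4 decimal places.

seg 1 [0°–96.4°] dwell: s stays 0.0000
seg 2 [96.4°–161.7°] uniform, h=25: full span → s += 25 → s = 25.0000
seg 3 [161.7°–216.7°] uniform, h=5: full span → s += 5 → s = 30.0000
seg 4 [216.7°–247.1°] simple-harmonic, h=-25: θ=228.9° here. β=12.2, B=30.4. -25/2·(1 − cos(π·0.4013)) = -8.6865 → s = 21.3135

21.3135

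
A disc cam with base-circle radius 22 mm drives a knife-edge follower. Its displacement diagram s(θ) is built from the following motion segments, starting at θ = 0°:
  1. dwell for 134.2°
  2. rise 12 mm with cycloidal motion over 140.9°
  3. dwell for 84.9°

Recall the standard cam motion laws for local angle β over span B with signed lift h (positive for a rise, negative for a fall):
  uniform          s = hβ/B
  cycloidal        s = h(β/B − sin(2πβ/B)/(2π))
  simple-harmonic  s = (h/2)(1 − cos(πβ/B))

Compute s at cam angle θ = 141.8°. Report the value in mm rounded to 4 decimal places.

seg 1 [0°–134.2°] dwell: s stays 0.0000
seg 2 [134.2°–275.1°] cycloidal, h=12: θ=141.8° here. β=7.6, B=140.9. 12·(0.0539 − sin(2π·0.0539)/(2π)) = 0.0123 → s = 0.0123

0.0123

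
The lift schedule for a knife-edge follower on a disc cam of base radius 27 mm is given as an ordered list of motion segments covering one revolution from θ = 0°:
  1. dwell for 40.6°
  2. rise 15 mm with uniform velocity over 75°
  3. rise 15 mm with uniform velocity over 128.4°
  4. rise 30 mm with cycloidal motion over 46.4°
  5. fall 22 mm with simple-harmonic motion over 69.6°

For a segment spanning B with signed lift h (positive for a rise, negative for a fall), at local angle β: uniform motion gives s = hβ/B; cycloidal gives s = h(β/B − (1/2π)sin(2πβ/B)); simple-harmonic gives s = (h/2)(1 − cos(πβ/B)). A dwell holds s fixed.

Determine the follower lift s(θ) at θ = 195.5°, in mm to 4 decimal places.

seg 1 [0°–40.6°] dwell: s stays 0.0000
seg 2 [40.6°–115.6°] uniform, h=15: full span → s += 15 → s = 15.0000
seg 3 [115.6°–244°] uniform, h=15: θ=195.5° here. β=79.9, B=128.4. 15·79.9/128.4 = 9.3341 → s = 24.3341

24.3341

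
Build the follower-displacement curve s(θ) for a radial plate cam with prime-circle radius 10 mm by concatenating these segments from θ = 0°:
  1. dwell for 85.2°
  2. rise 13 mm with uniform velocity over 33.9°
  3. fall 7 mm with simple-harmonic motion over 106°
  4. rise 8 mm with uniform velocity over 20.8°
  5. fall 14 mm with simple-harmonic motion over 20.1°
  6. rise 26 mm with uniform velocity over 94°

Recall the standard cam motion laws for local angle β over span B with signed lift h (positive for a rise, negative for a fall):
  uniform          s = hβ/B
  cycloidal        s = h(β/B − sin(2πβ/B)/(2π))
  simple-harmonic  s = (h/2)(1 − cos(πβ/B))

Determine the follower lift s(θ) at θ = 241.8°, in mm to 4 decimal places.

seg 1 [0°–85.2°] dwell: s stays 0.0000
seg 2 [85.2°–119.1°] uniform, h=13: full span → s += 13 → s = 13.0000
seg 3 [119.1°–225.1°] simple-harmonic, h=-7: full span → s += -7 → s = 6.0000
seg 4 [225.1°–245.9°] uniform, h=8: θ=241.8° here. β=16.7, B=20.8. 8·16.7/20.8 = 6.4231 → s = 12.4231

12.4231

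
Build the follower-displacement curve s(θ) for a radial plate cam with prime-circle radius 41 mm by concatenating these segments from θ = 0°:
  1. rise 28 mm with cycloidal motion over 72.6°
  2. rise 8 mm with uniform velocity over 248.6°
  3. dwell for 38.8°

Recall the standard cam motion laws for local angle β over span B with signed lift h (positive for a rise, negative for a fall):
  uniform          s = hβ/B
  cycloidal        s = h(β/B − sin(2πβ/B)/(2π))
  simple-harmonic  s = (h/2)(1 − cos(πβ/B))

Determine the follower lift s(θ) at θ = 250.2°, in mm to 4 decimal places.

seg 1 [0°–72.6°] cycloidal, h=28: full span → s += 28 → s = 28.0000
seg 2 [72.6°–321.2°] uniform, h=8: θ=250.2° here. β=177.6, B=248.6. 8·177.6/248.6 = 5.7152 → s = 33.7152

33.7152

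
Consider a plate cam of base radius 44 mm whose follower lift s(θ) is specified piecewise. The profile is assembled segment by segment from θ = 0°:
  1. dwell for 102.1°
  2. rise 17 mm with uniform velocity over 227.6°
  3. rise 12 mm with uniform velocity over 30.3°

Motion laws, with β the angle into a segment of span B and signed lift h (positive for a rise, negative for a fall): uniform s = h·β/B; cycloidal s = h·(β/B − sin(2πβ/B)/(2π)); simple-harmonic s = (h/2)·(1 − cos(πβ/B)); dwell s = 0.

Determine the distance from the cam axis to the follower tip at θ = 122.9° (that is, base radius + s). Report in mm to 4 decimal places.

seg 1 [0°–102.1°] dwell: s stays 0.0000
seg 2 [102.1°–329.7°] uniform, h=17: θ=122.9° here. β=20.8, B=227.6. 17·20.8/227.6 = 1.5536 → s = 1.5536
radial distance = base radius + s = 44 + 1.5536 = 45.5536

45.5536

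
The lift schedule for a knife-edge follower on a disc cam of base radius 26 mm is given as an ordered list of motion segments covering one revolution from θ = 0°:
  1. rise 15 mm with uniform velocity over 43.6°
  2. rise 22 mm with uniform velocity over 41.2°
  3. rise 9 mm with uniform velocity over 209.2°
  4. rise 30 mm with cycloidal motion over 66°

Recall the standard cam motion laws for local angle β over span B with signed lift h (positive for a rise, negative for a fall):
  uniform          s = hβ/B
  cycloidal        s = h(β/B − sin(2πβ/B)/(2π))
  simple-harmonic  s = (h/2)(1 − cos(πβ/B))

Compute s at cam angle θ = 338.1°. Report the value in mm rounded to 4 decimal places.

seg 1 [0°–43.6°] uniform, h=15: full span → s += 15 → s = 15.0000
seg 2 [43.6°–84.8°] uniform, h=22: full span → s += 22 → s = 37.0000
seg 3 [84.8°–294°] uniform, h=9: full span → s += 9 → s = 46.0000
seg 4 [294°–360°] cycloidal, h=30: θ=338.1° here. β=44.1, B=66. 30·(0.6682 − sin(2π·0.6682)/(2π)) = 24.2030 → s = 70.2030

70.2030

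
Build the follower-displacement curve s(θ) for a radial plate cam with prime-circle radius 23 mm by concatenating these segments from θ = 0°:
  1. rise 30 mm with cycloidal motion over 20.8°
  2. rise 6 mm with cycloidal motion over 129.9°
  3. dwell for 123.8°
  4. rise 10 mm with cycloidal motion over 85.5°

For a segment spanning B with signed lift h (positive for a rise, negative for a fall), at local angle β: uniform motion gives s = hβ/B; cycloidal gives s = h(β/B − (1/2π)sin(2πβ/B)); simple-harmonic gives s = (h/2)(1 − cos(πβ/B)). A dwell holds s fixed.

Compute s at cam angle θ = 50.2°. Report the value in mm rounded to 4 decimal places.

seg 1 [0°–20.8°] cycloidal, h=30: full span → s += 30 → s = 30.0000
seg 2 [20.8°–150.7°] cycloidal, h=6: θ=50.2° here. β=29.4, B=129.9. 6·(0.2263 − sin(2π·0.2263)/(2π)) = 0.4136 → s = 30.4136

30.4136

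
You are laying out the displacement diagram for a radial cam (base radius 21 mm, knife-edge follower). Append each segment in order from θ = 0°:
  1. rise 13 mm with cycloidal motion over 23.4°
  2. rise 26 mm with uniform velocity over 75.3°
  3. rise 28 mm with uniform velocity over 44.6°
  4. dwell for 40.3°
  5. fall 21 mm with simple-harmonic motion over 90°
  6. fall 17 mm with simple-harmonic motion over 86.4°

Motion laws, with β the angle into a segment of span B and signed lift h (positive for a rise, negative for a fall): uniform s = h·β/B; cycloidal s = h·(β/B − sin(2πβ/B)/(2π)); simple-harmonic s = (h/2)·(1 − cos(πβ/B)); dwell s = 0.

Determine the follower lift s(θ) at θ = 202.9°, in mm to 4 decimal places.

seg 1 [0°–23.4°] cycloidal, h=13: full span → s += 13 → s = 13.0000
seg 2 [23.4°–98.7°] uniform, h=26: full span → s += 26 → s = 39.0000
seg 3 [98.7°–143.3°] uniform, h=28: full span → s += 28 → s = 67.0000
seg 4 [143.3°–183.6°] dwell: s stays 67.0000
seg 5 [183.6°–273.6°] simple-harmonic, h=-21: θ=202.9° here. β=19.3, B=90. -21/2·(1 − cos(π·0.2144)) = -2.2940 → s = 64.7060

64.7060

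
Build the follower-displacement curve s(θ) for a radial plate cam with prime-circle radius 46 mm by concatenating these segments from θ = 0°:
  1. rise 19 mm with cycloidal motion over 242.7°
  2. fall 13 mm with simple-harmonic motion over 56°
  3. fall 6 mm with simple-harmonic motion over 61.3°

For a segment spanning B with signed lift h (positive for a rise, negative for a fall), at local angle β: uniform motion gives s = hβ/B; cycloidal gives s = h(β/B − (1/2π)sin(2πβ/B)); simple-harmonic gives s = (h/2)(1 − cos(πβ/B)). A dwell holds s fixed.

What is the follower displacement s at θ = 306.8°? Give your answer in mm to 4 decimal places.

seg 1 [0°–242.7°] cycloidal, h=19: full span → s += 19 → s = 19.0000
seg 2 [242.7°–298.7°] simple-harmonic, h=-13: full span → s += -13 → s = 6.0000
seg 3 [298.7°–360°] simple-harmonic, h=-6: θ=306.8° here. β=8.1, B=61.3. -6/2·(1 − cos(π·0.1321)) = -0.2548 → s = 5.7452

5.7452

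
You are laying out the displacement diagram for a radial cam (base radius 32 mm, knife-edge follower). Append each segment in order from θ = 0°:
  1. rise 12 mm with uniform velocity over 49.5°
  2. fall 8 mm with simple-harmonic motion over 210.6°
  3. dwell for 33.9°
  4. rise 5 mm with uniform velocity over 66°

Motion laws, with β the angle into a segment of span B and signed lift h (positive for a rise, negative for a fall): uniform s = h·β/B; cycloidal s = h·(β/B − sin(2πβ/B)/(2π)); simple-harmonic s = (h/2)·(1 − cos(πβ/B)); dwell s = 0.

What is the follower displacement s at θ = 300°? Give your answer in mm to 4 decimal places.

seg 1 [0°–49.5°] uniform, h=12: full span → s += 12 → s = 12.0000
seg 2 [49.5°–260.1°] simple-harmonic, h=-8: full span → s += -8 → s = 4.0000
seg 3 [260.1°–294°] dwell: s stays 4.0000
seg 4 [294°–360°] uniform, h=5: θ=300° here. β=6, B=66. 5·6/66 = 0.4545 → s = 4.4545

4.4545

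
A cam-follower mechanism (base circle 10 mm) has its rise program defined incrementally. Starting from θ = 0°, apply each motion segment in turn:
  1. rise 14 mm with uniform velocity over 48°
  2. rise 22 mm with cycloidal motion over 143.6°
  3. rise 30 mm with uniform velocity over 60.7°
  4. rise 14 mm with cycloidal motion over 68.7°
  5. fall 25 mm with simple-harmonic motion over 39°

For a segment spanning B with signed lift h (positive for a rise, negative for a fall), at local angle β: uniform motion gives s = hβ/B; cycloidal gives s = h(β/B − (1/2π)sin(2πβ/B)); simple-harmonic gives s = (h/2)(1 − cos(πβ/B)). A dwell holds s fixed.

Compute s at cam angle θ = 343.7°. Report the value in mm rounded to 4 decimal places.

seg 1 [0°–48°] uniform, h=14: full span → s += 14 → s = 14.0000
seg 2 [48°–191.6°] cycloidal, h=22: full span → s += 22 → s = 36.0000
seg 3 [191.6°–252.3°] uniform, h=30: full span → s += 30 → s = 66.0000
seg 4 [252.3°–321°] cycloidal, h=14: full span → s += 14 → s = 80.0000
seg 5 [321°–360°] simple-harmonic, h=-25: θ=343.7° here. β=22.7, B=39. -25/2·(1 − cos(π·0.5821)) = -15.6866 → s = 64.3134

64.3134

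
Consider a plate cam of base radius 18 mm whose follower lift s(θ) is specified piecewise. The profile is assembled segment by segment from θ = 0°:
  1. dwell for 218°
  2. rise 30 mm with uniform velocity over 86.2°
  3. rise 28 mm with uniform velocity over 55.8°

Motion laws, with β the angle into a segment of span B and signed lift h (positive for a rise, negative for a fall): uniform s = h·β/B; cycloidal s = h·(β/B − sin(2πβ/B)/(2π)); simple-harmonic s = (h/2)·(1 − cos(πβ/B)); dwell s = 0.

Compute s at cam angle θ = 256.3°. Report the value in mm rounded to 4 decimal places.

seg 1 [0°–218°] dwell: s stays 0.0000
seg 2 [218°–304.2°] uniform, h=30: θ=256.3° here. β=38.3, B=86.2. 30·38.3/86.2 = 13.3295 → s = 13.3295

13.3295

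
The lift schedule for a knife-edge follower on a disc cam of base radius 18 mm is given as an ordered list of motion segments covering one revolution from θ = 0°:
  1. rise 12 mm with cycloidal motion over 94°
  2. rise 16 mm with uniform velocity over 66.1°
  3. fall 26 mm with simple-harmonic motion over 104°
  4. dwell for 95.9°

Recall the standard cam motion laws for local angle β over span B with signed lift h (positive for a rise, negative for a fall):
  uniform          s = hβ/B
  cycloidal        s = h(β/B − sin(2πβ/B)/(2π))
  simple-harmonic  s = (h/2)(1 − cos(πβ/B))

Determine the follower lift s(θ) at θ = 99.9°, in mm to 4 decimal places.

seg 1 [0°–94°] cycloidal, h=12: full span → s += 12 → s = 12.0000
seg 2 [94°–160.1°] uniform, h=16: θ=99.9° here. β=5.9, B=66.1. 16·5.9/66.1 = 1.4281 → s = 13.4281

13.4281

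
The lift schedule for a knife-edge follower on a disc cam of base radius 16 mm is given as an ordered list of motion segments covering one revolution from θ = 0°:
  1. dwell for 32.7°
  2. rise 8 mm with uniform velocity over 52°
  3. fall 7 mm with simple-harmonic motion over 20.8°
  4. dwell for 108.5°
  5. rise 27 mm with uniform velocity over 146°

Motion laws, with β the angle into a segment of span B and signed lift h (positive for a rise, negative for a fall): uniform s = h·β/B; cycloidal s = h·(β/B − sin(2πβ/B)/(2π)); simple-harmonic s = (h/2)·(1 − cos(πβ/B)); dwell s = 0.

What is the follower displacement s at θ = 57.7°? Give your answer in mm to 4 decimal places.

seg 1 [0°–32.7°] dwell: s stays 0.0000
seg 2 [32.7°–84.7°] uniform, h=8: θ=57.7° here. β=25, B=52. 8·25/52 = 3.8462 → s = 3.8462

3.8462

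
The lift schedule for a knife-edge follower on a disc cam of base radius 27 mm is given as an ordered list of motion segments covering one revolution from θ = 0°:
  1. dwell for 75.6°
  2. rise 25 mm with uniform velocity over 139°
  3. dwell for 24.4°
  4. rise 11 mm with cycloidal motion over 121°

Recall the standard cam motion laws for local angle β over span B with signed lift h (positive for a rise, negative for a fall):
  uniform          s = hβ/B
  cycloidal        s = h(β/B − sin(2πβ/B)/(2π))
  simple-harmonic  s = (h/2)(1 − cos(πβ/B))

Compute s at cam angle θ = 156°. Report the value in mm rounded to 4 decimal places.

seg 1 [0°–75.6°] dwell: s stays 0.0000
seg 2 [75.6°–214.6°] uniform, h=25: θ=156° here. β=80.4, B=139. 25·80.4/139 = 14.4604 → s = 14.4604

14.4604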